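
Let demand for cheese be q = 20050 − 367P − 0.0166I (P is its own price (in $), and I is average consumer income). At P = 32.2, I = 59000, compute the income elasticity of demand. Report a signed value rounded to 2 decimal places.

At the given values, q = 20050 − 367(32.2) − 0.0166(59000) = 7253.2.
∂q/∂I = -0.0166.
E = (-0.0166) × (59000/7253.2) = -0.1350…

-0.14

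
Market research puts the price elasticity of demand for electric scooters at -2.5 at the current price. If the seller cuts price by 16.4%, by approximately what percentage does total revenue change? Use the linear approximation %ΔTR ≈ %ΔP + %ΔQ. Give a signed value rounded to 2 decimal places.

+24.60%

%ΔQ ≈ Ed × %ΔP = (-2.5) × (-16.4%) = +41.0000%
%ΔTR ≈ %ΔP + %ΔQ = (-16.4%) + (+41.0000%) = +24.6000%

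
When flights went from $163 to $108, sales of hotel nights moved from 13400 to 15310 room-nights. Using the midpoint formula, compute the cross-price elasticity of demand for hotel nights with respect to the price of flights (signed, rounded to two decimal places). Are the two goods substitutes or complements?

-0.33; complements

%ΔQ_{hotel nights} = (15310 − 13400)/avg = 1910/14355 = 0.133054…
%ΔP_{flights} = (108 − 163)/avg = -55/135.5 = -0.405904…
E_cross = (1910/14355) / (-55/135.5) = -0.3277…
E_cross < 0 ⇒ the goods are complements.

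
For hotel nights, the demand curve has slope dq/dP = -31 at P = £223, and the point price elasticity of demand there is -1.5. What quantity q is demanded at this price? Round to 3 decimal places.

4608.667

Ed = (dq/dP)·(P/q) ⇒ q = (dq/dP)·P/Ed = (-31)·223/(-1.5) = 4608.66666…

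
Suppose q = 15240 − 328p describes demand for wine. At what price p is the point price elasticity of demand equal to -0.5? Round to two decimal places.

Ed = −328p/(15240 − 328p). Set this equal to -0.5:
328p = 0.5·(15240 − 328p) ⇒ 328p(1 + 0.5) = 0.5·15240
p = 0.5·15240 / (328·1.5) = 15.4878…

15.49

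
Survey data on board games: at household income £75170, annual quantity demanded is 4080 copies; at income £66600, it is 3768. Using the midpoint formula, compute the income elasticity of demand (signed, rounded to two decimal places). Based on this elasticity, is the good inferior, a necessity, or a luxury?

%ΔQ = (3768 − 4080)/[( 4080 + 3768)/2] = -312/3924 = -0.079510…
%ΔIncome = (66600 − 75170)/[( 75170 + 66600)/2] = -8570/70885 = -0.120900…
E_income = (-312/3924) / (-8570/70885) = 0.6576…
0 < E_income < 1 ⇒ normal good, necessity.

0.66; necessity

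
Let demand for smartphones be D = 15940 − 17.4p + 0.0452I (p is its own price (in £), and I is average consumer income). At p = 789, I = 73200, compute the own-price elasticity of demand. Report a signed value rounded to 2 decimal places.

At the given values, D = 15940 − 17.4(789) + 0.0452(73200) = 5520.04.
∂D/∂p = −17.4.
E = (-17.4) × (789/5520.04) = -2.4870…

-2.49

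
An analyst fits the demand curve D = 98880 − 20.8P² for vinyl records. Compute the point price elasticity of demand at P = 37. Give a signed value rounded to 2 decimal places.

dD/dP = −2·20.8·P = -1539.2. At P = 37, D = 70404.8.
Ed = (dD/dP)·(P/D) = (-1539.2) × (37/70404.8) = -0.8088…

-0.81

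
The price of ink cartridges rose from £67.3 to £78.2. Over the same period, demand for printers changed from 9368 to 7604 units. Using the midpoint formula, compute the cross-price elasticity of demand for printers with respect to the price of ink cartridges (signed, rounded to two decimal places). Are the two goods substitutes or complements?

%ΔQ_{printers} = (7604 − 9368)/avg = -1764/8486 = -0.207871…
%ΔP_{ink cartridges} = (78.2 − 67.3)/avg = 10.9/72.75 = 0.149828…
E_cross = (-1764/8486) / (10.9/72.75) = -1.3874…
E_cross < 0 ⇒ the goods are complements.

-1.39; complements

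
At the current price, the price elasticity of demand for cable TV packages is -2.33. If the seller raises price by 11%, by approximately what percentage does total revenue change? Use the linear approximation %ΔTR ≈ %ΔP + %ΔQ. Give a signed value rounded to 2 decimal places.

-14.63%

%ΔQ ≈ Ed × %ΔP = (-2.33) × (+11%) = -25.6300%
%ΔTR ≈ %ΔP + %ΔQ = (+11%) + (-25.6300%) = -14.6300%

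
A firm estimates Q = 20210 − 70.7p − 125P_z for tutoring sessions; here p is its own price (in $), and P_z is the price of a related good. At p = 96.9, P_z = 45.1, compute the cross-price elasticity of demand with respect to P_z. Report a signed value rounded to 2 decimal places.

At the given values, Q = 20210 − 70.7(96.9) − 125(45.1) = 7721.67.
∂Q/∂P_z = -125.
E = (-125) × (45.1/7721.67) = -0.7300…

-0.73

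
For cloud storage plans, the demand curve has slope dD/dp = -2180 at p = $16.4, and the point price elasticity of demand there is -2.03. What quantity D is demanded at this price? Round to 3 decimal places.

17611.823

Ed = (dD/dp)·(p/D) ⇒ D = (dD/dp)·p/Ed = (-2180)·16.4/(-2.03) = 17611.82266…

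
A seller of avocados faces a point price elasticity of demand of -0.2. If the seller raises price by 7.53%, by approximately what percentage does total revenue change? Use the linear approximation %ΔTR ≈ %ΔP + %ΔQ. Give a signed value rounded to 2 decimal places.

+6.02%

%ΔQ ≈ Ed × %ΔP = (-0.2) × (+7.53%) = -1.5060%
%ΔTR ≈ %ΔP + %ΔQ = (+7.53%) + (-1.5060%) = +6.0240%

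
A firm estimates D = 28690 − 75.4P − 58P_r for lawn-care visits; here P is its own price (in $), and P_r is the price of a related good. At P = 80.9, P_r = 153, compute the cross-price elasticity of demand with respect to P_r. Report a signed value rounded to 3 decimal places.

-0.647

At the given values, D = 28690 − 75.4(80.9) − 58(153) = 13716.14.
∂D/∂P_r = -58.
E = (-58) × (153/13716.14) = -0.64697…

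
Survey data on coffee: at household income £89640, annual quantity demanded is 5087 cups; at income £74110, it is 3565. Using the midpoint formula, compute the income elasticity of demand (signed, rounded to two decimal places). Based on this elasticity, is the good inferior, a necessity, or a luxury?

%ΔQ = (3565 − 5087)/[( 5087 + 3565)/2] = -1522/4326 = -0.351826…
%ΔIncome = (74110 − 89640)/[( 89640 + 74110)/2] = -15530/81875 = -0.189679…
E_income = (-1522/4326) / (-15530/81875) = 1.8548…
E_income > 1 ⇒ normal good, luxury.

1.85; luxury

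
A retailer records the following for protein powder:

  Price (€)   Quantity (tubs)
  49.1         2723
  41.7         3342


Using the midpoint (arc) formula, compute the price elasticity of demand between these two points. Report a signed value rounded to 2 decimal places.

-1.25

%ΔQ = (3342 − 2723) / [(2723 + 3342)/2] = 619/3032.5 = 0.204122…
%ΔP = (41.7 − 49.1) / [(49.1 + 41.7)/2] = -7.4/45.4 = -0.162995…
Arc Ed = %ΔQ / %ΔP = (619/3032.5) / (-7.4/45.4) = -1.2523…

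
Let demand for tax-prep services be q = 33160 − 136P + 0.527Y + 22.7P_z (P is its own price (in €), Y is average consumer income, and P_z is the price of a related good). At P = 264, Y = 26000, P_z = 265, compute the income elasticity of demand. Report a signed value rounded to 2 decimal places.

At the given values, q = 33160 − 136(264) + 0.527(26000) + 22.7(265) = 16973.5.
∂q/∂Y = 0.527.
E = (0.527) × (26000/16973.5) = 0.8072…

0.81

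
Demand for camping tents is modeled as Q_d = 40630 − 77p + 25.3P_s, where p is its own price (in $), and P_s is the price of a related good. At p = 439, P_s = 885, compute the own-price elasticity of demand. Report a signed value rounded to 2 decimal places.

At the given values, Q_d = 40630 − 77(439) + 25.3(885) = 29217.5.
∂Q_d/∂p = −77.
E = (-77) × (439/29217.5) = -1.1569…

-1.16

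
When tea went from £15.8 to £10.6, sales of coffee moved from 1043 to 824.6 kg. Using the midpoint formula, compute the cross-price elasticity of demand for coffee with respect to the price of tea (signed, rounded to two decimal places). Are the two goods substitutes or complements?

0.59; substitutes

%ΔQ_{coffee} = (824.6 − 1043)/avg = -218.4/933.8 = -0.233883…
%ΔP_{tea} = (10.6 − 15.8)/avg = -5.2/13.2 = -0.393939…
E_cross = (-218.4/933.8) / (-5.2/13.2) = 0.5937…
E_cross > 0 ⇒ the goods are substitutes.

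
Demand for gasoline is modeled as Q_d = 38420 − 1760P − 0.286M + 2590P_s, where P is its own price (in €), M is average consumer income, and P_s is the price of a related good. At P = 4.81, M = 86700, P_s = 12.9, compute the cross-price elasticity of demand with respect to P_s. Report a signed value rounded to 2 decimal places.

0.87

At the given values, Q_d = 38420 − 1760(4.81) − 0.286(86700) + 2590(12.9) = 38569.2.
∂Q_d/∂P_s = 2590.
E = (2590) × (12.9/38569.2) = 0.8662…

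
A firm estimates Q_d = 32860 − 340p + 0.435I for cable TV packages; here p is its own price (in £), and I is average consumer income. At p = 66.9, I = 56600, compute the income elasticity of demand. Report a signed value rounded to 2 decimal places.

At the given values, Q_d = 32860 − 340(66.9) + 0.435(56600) = 34735.
∂Q_d/∂I = 0.435.
E = (0.435) × (56600/34735) = 0.7088…

0.71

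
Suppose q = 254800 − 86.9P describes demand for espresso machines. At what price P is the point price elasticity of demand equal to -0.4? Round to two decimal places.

Ed = −86.9P/(254800 − 86.9P). Set this equal to -0.4:
86.9P = 0.4·(254800 − 86.9P) ⇒ 86.9P(1 + 0.4) = 0.4·254800
P = 0.4·254800 / (86.9·1.4) = 837.7445…

837.74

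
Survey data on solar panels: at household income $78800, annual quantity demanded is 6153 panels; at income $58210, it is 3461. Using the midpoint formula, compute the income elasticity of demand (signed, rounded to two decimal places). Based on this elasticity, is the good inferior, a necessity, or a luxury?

1.86; luxury

%ΔQ = (3461 − 6153)/[( 6153 + 3461)/2] = -2692/4807 = -0.560016…
%ΔIncome = (58210 − 78800)/[( 78800 + 58210)/2] = -20590/68505 = -0.300562…
E_income = (-2692/4807) / (-20590/68505) = 1.8632…
E_income > 1 ⇒ normal good, luxury.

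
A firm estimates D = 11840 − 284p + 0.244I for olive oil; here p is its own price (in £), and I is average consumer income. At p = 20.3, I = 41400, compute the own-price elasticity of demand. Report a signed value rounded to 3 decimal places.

At the given values, D = 11840 − 284(20.3) + 0.244(41400) = 16176.4.
∂D/∂p = −284.
E = (-284) × (20.3/16176.4) = -0.35639…

-0.356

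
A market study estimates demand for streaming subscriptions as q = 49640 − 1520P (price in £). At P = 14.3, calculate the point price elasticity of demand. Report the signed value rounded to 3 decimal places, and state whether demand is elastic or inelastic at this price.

dq/dP = −1520. At P = 14.3, q = 49640 − 1520(14.3) = 27904.
Ed = (dq/dP)·(P/q) = −1520 × (14.3/27904) = -0.77895…
|Ed| = 0.779 < 1, so demand is inelastic.

-0.779; inelastic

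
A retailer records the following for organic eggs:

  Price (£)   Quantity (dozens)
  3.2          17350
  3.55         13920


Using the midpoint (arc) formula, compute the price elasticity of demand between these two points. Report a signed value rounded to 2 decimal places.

%ΔQ = (13920 − 17350) / [(17350 + 13920)/2] = -3430/15635 = -0.219379…
%ΔP = (3.55 − 3.2) / [(3.2 + 3.55)/2] = 0.35/3.375 = 0.103703…
Arc Ed = %ΔQ / %ΔP = (-3430/15635) / (0.35/3.375) = -2.1154…

-2.12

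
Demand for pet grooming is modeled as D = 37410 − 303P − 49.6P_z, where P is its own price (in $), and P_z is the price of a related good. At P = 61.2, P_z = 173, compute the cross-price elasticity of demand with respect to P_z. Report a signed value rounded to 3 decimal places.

-0.834

At the given values, D = 37410 − 303(61.2) − 49.6(173) = 10285.6.
∂D/∂P_z = -49.6.
E = (-49.6) × (173/10285.6) = -0.83425…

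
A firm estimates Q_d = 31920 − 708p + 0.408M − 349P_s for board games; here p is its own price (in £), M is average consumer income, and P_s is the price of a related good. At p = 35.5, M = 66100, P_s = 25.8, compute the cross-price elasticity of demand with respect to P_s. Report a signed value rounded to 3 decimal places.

-0.364

At the given values, Q_d = 31920 − 708(35.5) + 0.408(66100) − 349(25.8) = 24750.6.
∂Q_d/∂P_s = -349.
E = (-349) × (25.8/24750.6) = -0.36379…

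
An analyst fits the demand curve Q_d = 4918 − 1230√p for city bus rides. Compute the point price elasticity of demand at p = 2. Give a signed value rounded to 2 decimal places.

-0.27

dQ_d/dp = −1230/(2√p) = -434.871. At p = 2, Q_d = 3178.52.
Ed = (dQ_d/dp)·(p/Q_d) = (-434.871) × (2/3178.52) = -0.2736…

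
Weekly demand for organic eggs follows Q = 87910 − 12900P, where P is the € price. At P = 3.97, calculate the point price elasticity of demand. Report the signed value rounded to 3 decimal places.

-1.396

dQ/dP = −12900. At P = 3.97, Q = 87910 − 12900(3.97) = 36697.
Ed = (dQ/dP)·(P/Q) = −12900 × (3.97/36697) = -1.39556…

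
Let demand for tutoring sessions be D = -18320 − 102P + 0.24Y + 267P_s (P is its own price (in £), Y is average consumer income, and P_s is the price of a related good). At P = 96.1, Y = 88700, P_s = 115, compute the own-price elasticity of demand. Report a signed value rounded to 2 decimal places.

At the given values, D = -18320 − 102(96.1) + 0.24(88700) + 267(115) = 23870.8.
∂D/∂P = −102.
E = (-102) × (96.1/23870.8) = -0.4106…

-0.41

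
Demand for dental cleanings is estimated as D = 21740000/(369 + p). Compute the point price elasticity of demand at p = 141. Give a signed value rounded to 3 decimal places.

dD/dp = −21740000/(369 + p)² = -83.5832. At p = 141, D = 42627.5.
Ed = (dD/dp)·(p/D) = (-83.5832) × (141/42627.5) = -0.27647…

-0.276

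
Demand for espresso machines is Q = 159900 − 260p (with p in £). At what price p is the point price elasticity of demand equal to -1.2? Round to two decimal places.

Ed = −260p/(159900 − 260p). Set this equal to -1.2:
260p = 1.2·(159900 − 260p) ⇒ 260p(1 + 1.2) = 1.2·159900
p = 1.2·159900 / (260·2.2) = 335.4545…

335.45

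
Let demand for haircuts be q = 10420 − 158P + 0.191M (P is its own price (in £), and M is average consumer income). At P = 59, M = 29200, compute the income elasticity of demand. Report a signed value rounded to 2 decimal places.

0.84

At the given values, q = 10420 − 158(59) + 0.191(29200) = 6675.2.
∂q/∂M = 0.191.
E = (0.191) × (29200/6675.2) = 0.8355…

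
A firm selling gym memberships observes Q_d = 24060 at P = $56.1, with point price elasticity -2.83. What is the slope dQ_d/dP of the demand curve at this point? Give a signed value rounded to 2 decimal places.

Ed = (dQ_d/dP)·(P/Q_d) ⇒ dQ_d/dP = Ed·Q_d/P = (-2.83)·24060/56.1 = -1213.7219…

-1213.72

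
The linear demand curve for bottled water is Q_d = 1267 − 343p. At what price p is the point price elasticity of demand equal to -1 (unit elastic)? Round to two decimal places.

1.85

Ed = −343p/(1267 − 343p). Set this equal to -1:
343p = 1·(1267 − 343p) ⇒ 343p(1 + 1) = 1·1267
p = 1·1267 / (343·2) = 1.8469…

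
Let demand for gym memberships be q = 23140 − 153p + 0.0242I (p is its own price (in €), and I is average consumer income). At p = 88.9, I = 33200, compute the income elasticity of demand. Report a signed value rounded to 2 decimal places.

0.08

At the given values, q = 23140 − 153(88.9) + 0.0242(33200) = 10341.74.
∂q/∂I = 0.0242.
E = (0.0242) × (33200/10341.74) = 0.0776…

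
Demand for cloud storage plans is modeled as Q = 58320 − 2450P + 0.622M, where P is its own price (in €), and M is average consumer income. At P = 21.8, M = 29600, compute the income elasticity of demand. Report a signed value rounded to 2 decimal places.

0.79

At the given values, Q = 58320 − 2450(21.8) + 0.622(29600) = 23321.2.
∂Q/∂M = 0.622.
E = (0.622) × (29600/23321.2) = 0.7894…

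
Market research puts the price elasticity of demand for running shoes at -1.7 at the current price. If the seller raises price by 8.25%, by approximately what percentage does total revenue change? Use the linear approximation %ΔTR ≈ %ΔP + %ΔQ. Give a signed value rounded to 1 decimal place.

-5.8%

%ΔQ ≈ Ed × %ΔP = (-1.7) × (+8.25%) = -14.0250%
%ΔTR ≈ %ΔP + %ΔQ = (+8.25%) + (-14.0250%) = -5.7750%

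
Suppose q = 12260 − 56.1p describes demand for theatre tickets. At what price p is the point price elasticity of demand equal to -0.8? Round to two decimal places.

Ed = −56.1p/(12260 − 56.1p). Set this equal to -0.8:
56.1p = 0.8·(12260 − 56.1p) ⇒ 56.1p(1 + 0.8) = 0.8·12260
p = 0.8·12260 / (56.1·1.8) = 97.1281…

97.13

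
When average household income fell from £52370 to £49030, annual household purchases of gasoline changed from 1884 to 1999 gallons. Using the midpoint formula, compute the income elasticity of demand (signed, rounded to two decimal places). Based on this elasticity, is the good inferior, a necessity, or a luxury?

%ΔQ = (1999 − 1884)/[( 1884 + 1999)/2] = 115/1941.5 = 0.059232…
%ΔIncome = (49030 − 52370)/[( 52370 + 49030)/2] = -3340/50700 = -0.065877…
E_income = (115/1941.5) / (-3340/50700) = -0.8991…
E_income < 0 ⇒ inferior good.

-0.90; inferior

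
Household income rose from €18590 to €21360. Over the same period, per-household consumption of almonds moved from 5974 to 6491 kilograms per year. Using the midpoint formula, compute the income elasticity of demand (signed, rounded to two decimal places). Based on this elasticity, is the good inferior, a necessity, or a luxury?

0.60; necessity

%ΔQ = (6491 − 5974)/[( 5974 + 6491)/2] = 517/6232.5 = 0.082952…
%ΔIncome = (21360 − 18590)/[( 18590 + 21360)/2] = 2770/19975 = 0.138673…
E_income = (517/6232.5) / (2770/19975) = 0.5981…
0 < E_income < 1 ⇒ normal good, necessity.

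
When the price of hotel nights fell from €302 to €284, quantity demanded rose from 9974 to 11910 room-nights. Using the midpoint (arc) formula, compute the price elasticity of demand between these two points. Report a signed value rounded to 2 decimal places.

-2.88

%ΔQ = (11910 − 9974) / [(9974 + 11910)/2] = 1936/10942 = 0.176932…
%ΔP = (284 − 302) / [(302 + 284)/2] = -18/293 = -0.061433…
Arc Ed = %ΔQ / %ΔP = (1936/10942) / (-18/293) = -2.8800…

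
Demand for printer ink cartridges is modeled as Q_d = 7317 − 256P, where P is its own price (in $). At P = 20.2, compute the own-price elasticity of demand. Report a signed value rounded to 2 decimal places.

At the given values, Q_d = 7317 − 256(20.2) = 2145.8.
∂Q_d/∂P = −256.
E = (-256) × (20.2/2145.8) = -2.4099…

-2.41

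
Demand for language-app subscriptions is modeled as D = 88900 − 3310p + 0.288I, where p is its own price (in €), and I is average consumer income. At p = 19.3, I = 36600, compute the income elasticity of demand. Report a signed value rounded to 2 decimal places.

0.30

At the given values, D = 88900 − 3310(19.3) + 0.288(36600) = 35557.8.
∂D/∂I = 0.288.
E = (0.288) × (36600/35557.8) = 0.2964…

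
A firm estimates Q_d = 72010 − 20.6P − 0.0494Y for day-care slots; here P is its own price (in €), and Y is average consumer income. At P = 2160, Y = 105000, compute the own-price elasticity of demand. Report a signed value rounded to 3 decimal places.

-1.993

At the given values, Q_d = 72010 − 20.6(2160) − 0.0494(105000) = 22327.
∂Q_d/∂P = −20.6.
E = (-20.6) × (2160/22327) = -1.99292…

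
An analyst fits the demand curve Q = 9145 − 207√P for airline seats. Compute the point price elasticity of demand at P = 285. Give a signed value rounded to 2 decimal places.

dQ/dP = −207/(2√P) = -6.13081. At P = 285, Q = 5650.44.
Ed = (dQ/dP)·(P/Q) = (-6.13081) × (285/5650.44) = -0.3092…

-0.31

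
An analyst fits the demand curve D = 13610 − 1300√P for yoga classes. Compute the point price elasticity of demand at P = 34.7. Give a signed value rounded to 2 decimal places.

-0.64

dD/dP = −1300/(2√P) = -110.344. At P = 34.7, D = 5952.13.
Ed = (dD/dP)·(P/D) = (-110.344) × (34.7/5952.13) = -0.6432…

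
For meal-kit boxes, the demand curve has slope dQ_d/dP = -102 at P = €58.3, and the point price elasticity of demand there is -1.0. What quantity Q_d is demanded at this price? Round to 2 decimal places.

Ed = (dQ_d/dP)·(P/Q_d) ⇒ Q_d = (dQ_d/dP)·P/Ed = (-102)·58.3/(-1.0) = 5946.6

5946.60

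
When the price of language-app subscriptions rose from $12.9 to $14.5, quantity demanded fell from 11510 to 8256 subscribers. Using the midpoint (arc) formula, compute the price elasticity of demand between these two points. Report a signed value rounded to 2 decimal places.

-2.82

%ΔQ = (8256 − 11510) / [(11510 + 8256)/2] = -3254/9883 = -0.329252…
%ΔP = (14.5 − 12.9) / [(12.9 + 14.5)/2] = 1.6/13.7 = 0.116788…
Arc Ed = %ΔQ / %ΔP = (-3254/9883) / (1.6/13.7) = -2.8192…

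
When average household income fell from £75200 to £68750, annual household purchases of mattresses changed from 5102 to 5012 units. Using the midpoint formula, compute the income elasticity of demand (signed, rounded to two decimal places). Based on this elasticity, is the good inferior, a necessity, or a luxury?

0.20; necessity

%ΔQ = (5012 − 5102)/[( 5102 + 5012)/2] = -90/5057 = -0.017797…
%ΔIncome = (68750 − 75200)/[( 75200 + 68750)/2] = -6450/71975 = -0.089614…
E_income = (-90/5057) / (-6450/71975) = 0.1985…
0 < E_income < 1 ⇒ normal good, necessity.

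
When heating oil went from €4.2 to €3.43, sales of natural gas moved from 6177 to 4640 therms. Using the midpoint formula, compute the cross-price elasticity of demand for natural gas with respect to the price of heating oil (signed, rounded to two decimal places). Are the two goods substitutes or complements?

1.41; substitutes

%ΔQ_{natural gas} = (4640 − 6177)/avg = -1537/5408.5 = -0.284182…
%ΔP_{heating oil} = (3.43 − 4.2)/avg = -0.77/3.815 = -0.201834…
E_cross = (-1537/5408.5) / (-0.77/3.815) = 1.4079…
E_cross > 0 ⇒ the goods are substitutes.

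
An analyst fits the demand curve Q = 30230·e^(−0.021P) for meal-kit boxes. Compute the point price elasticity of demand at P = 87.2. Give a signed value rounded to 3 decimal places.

dQ/dP = −0.021·Q = -101.713. At P = 87.2, Q = 4843.49.
Ed = (dQ/dP)·(P/Q) = (-101.713) × (87.2/4843.49) = -1.8312

-1.831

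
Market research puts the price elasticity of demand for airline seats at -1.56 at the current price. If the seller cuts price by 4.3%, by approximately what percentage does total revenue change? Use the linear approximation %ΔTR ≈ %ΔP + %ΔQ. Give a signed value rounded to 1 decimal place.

%ΔQ ≈ Ed × %ΔP = (-1.56) × (-4.3%) = +6.7080%
%ΔTR ≈ %ΔP + %ΔQ = (-4.3%) + (+6.7080%) = +2.4080%

+2.4%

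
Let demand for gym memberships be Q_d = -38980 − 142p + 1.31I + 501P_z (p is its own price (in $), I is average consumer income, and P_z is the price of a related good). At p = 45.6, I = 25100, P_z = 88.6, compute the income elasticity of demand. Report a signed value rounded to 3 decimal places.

1.034

At the given values, Q_d = -38980 − 142(45.6) + 1.31(25100) + 501(88.6) = 31814.4.
∂Q_d/∂I = 1.31.
E = (1.31) × (25100/31814.4) = 1.03352…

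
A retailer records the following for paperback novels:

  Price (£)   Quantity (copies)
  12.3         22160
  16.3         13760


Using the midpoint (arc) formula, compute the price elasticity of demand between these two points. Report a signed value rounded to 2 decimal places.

%ΔQ = (13760 − 22160) / [(22160 + 13760)/2] = -8400/17960 = -0.467706…
%ΔP = (16.3 − 12.3) / [(12.3 + 16.3)/2] = 4/14.3 = 0.279720…
Arc Ed = %ΔQ / %ΔP = (-8400/17960) / (4/14.3) = -1.6720…

-1.67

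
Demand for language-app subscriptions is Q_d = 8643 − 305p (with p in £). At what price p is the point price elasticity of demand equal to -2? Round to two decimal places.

18.89

Ed = −305p/(8643 − 305p). Set this equal to -2:
305p = 2·(8643 − 305p) ⇒ 305p(1 + 2) = 2·8643
p = 2·8643 / (305·3) = 18.8918…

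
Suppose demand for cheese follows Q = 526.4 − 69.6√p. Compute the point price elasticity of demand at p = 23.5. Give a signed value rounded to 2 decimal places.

dQ/dp = −69.6/(2√p) = -7.17869. At p = 23.5, Q = 189.001.
Ed = (dQ/dp)·(p/Q) = (-7.17869) × (23.5/189.001) = -0.8925…

-0.89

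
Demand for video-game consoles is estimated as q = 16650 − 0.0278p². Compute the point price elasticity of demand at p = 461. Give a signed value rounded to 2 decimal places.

dq/dp = −2·0.0278·p = -25.6316. At p = 461, q = 10741.9162.
Ed = (dq/dp)·(p/q) = (-25.6316) × (461/10741.9162) = -1.1000…

-1.10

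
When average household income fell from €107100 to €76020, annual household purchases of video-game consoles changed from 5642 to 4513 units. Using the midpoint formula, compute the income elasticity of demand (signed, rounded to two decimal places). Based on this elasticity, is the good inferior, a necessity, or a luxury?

%ΔQ = (4513 − 5642)/[( 5642 + 4513)/2] = -1129/5077.5 = -0.222353…
%ΔIncome = (76020 − 107100)/[( 107100 + 76020)/2] = -31080/91560 = -0.339449…
E_income = (-1129/5077.5) / (-31080/91560) = 0.6550…
0 < E_income < 1 ⇒ normal good, necessity.

0.66; necessity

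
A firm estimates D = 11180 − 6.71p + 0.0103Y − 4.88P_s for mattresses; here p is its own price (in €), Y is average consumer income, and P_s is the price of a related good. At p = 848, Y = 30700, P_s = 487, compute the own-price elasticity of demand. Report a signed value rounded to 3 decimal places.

-1.659

At the given values, D = 11180 − 6.71(848) + 0.0103(30700) − 4.88(487) = 3429.57.
∂D/∂p = −6.71.
E = (-6.71) × (848/3429.57) = -1.65912…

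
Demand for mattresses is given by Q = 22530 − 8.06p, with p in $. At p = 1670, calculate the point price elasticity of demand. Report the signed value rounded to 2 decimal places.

dQ/dp = −8.06. At p = 1670, Q = 22530 − 8.06(1670) = 9069.8.
Ed = (dQ/dp)·(p/Q) = −8.06 × (1670/9069.8) = -1.4840…

-1.48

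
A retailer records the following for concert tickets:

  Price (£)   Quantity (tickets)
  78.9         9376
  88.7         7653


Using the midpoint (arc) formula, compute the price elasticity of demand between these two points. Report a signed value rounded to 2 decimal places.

%ΔQ = (7653 − 9376) / [(9376 + 7653)/2] = -1723/8514.5 = -0.202360…
%ΔP = (88.7 − 78.9) / [(78.9 + 88.7)/2] = 9.8/83.8 = 0.116945…
Arc Ed = %ΔQ / %ΔP = (-1723/8514.5) / (9.8/83.8) = -1.7303…

-1.73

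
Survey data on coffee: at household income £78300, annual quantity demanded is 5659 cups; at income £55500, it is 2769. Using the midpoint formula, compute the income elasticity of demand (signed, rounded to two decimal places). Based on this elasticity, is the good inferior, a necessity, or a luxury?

%ΔQ = (2769 − 5659)/[( 5659 + 2769)/2] = -2890/4214 = -0.685809…
%ΔIncome = (55500 − 78300)/[( 78300 + 55500)/2] = -22800/66900 = -0.340807…
E_income = (-2890/4214) / (-22800/66900) = 2.0123…
E_income > 1 ⇒ normal good, luxury.

2.01; luxury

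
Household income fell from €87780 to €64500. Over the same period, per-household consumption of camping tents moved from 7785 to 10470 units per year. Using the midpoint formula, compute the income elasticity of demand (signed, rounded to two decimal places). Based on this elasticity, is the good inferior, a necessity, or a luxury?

-0.96; inferior

%ΔQ = (10470 − 7785)/[( 7785 + 10470)/2] = 2685/9127.5 = 0.294165…
%ΔIncome = (64500 − 87780)/[( 87780 + 64500)/2] = -23280/76140 = -0.305752…
E_income = (2685/9127.5) / (-23280/76140) = -0.9621…
E_income < 0 ⇒ inferior good.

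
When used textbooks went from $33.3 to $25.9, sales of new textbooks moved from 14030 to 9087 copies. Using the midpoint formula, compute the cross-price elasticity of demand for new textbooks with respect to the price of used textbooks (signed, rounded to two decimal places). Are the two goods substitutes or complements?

1.71; substitutes

%ΔQ_{new textbooks} = (9087 − 14030)/avg = -4943/11558.5 = -0.427650…
%ΔP_{used textbooks} = (25.9 − 33.3)/avg = -7.4/29.6 = -0.25
E_cross = (-4943/11558.5) / (-7.4/29.6) = 1.7106…
E_cross > 0 ⇒ the goods are substitutes.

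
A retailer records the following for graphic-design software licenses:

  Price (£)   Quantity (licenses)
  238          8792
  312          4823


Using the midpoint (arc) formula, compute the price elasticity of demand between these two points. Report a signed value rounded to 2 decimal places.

-2.17

%ΔQ = (4823 − 8792) / [(8792 + 4823)/2] = -3969/6807.5 = -0.583033…
%ΔP = (312 − 238) / [(238 + 312)/2] = 74/275 = 0.269090…
Arc Ed = %ΔQ / %ΔP = (-3969/6807.5) / (74/275) = -2.1666…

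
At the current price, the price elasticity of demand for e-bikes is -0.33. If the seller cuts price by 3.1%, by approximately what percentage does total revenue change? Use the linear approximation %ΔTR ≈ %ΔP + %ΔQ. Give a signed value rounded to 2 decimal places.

%ΔQ ≈ Ed × %ΔP = (-0.33) × (-3.1%) = +1.0230%
%ΔTR ≈ %ΔP + %ΔQ = (-3.1%) + (+1.0230%) = -2.0770%

-2.08%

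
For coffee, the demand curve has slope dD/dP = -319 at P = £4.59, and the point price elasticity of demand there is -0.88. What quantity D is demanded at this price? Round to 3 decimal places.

1663.875

Ed = (dD/dP)·(P/D) ⇒ D = (dD/dP)·P/Ed = (-319)·4.59/(-0.88) = 1663.875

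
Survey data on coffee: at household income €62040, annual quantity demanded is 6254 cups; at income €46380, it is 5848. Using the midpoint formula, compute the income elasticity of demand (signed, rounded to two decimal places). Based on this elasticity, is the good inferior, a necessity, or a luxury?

0.23; necessity

%ΔQ = (5848 − 6254)/[( 6254 + 5848)/2] = -406/6051 = -0.067096…
%ΔIncome = (46380 − 62040)/[( 62040 + 46380)/2] = -15660/54210 = -0.288876…
E_income = (-406/6051) / (-15660/54210) = 0.2322…
0 < E_income < 1 ⇒ normal good, necessity.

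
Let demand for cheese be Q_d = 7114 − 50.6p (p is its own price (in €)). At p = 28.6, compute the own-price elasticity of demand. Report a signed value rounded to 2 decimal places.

-0.26

At the given values, Q_d = 7114 − 50.6(28.6) = 5666.84.
∂Q_d/∂p = −50.6.
E = (-50.6) × (28.6/5666.84) = -0.2553…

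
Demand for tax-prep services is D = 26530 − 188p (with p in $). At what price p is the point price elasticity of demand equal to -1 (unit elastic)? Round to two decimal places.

Ed = −188p/(26530 − 188p). Set this equal to -1:
188p = 1·(26530 − 188p) ⇒ 188p(1 + 1) = 1·26530
p = 1·26530 / (188·2) = 70.5585…

70.56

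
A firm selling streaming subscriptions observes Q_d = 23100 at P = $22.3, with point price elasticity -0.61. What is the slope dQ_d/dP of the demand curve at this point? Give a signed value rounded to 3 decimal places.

-631.883

Ed = (dQ_d/dP)·(P/Q_d) ⇒ dQ_d/dP = Ed·Q_d/P = (-0.61)·23100/22.3 = -631.88340…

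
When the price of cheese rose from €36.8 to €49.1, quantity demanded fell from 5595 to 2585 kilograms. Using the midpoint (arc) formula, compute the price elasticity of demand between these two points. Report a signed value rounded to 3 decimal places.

-2.570

%ΔQ = (2585 − 5595) / [(5595 + 2585)/2] = -3010/4090 = -0.735941…
%ΔP = (49.1 − 36.8) / [(36.8 + 49.1)/2] = 12.3/42.95 = 0.286379…
Arc Ed = %ΔQ / %ΔP = (-3010/4090) / (12.3/42.95) = -2.56981…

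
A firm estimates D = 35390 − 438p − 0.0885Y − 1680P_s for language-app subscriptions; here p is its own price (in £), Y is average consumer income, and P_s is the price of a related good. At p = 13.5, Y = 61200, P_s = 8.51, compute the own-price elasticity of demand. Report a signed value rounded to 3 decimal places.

At the given values, D = 35390 − 438(13.5) − 0.0885(61200) − 1680(8.51) = 9764.
∂D/∂p = −438.
E = (-438) × (13.5/9764) = -0.60559…

-0.606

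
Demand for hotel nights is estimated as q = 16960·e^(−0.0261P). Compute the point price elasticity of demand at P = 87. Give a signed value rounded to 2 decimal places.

-2.27

dq/dP = −0.0261·q = -45.6998. At P = 87, q = 1750.95.
Ed = (dq/dP)·(P/q) = (-45.6998) × (87/1750.95) = -2.2707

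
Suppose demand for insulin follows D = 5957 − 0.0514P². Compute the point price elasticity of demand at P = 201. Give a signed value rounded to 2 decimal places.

-1.07

dD/dP = −2·0.0514·P = -20.6628. At P = 201, D = 3880.3886.
Ed = (dD/dP)·(P/D) = (-20.6628) × (201/3880.3886) = -1.0703…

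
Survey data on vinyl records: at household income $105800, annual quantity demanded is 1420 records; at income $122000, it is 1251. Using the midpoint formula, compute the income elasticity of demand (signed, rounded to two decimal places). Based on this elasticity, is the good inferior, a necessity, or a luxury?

%ΔQ = (1251 − 1420)/[( 1420 + 1251)/2] = -169/1335.5 = -0.126544…
%ΔIncome = (122000 − 105800)/[( 105800 + 122000)/2] = 16200/113900 = 0.142230…
E_income = (-169/1335.5) / (16200/113900) = -0.8897…
E_income < 0 ⇒ inferior good.

-0.89; inferior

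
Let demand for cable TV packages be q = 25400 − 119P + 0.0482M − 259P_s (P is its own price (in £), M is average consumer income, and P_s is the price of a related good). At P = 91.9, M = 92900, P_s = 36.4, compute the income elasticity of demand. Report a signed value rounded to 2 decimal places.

At the given values, q = 25400 − 119(91.9) + 0.0482(92900) − 259(36.4) = 9514.08.
∂q/∂M = 0.0482.
E = (0.0482) × (92900/9514.08) = 0.4706…

0.47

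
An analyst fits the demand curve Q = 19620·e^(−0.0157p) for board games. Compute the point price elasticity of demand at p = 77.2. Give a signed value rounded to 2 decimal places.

-1.21

dQ/dp = −0.0157·Q = -91.6677. At p = 77.2, Q = 5838.71.
Ed = (dQ/dp)·(p/Q) = (-91.6677) × (77.2/5838.71) = -1.2120…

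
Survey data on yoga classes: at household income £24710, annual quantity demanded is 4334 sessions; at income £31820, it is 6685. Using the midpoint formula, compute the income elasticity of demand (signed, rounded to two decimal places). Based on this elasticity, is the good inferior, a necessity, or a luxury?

%ΔQ = (6685 − 4334)/[( 4334 + 6685)/2] = 2351/5509.5 = 0.426717…
%ΔIncome = (31820 − 24710)/[( 24710 + 31820)/2] = 7110/28265 = 0.251547…
E_income = (2351/5509.5) / (7110/28265) = 1.6963…
E_income > 1 ⇒ normal good, luxury.

1.70; luxury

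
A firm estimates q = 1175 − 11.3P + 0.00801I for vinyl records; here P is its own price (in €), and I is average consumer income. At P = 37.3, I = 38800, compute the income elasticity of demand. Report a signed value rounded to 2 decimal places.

At the given values, q = 1175 − 11.3(37.3) + 0.00801(38800) = 1064.298.
∂q/∂I = 0.00801.
E = (0.00801) × (38800/1064.298) = 0.2920…

0.29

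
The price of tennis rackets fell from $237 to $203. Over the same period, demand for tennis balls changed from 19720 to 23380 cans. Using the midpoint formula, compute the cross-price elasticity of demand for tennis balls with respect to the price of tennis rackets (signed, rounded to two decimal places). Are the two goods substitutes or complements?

-1.10; complements

%ΔQ_{tennis balls} = (23380 − 19720)/avg = 3660/21550 = 0.169837…
%ΔP_{tennis rackets} = (203 − 237)/avg = -34/220 = -0.154545…
E_cross = (3660/21550) / (-34/220) = -1.0989…
E_cross < 0 ⇒ the goods are complements.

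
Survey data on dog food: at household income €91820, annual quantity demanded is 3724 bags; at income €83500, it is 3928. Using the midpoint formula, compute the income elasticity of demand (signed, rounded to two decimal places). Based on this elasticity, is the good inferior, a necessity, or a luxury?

%ΔQ = (3928 − 3724)/[( 3724 + 3928)/2] = 204/3826 = 0.053319…
%ΔIncome = (83500 − 91820)/[( 91820 + 83500)/2] = -8320/87660 = -0.094912…
E_income = (204/3826) / (-8320/87660) = -0.5617…
E_income < 0 ⇒ inferior good.

-0.56; inferior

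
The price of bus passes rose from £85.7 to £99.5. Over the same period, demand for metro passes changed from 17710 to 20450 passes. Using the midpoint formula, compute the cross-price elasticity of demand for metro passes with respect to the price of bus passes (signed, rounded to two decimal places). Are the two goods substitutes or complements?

%ΔQ_{metro passes} = (20450 − 17710)/avg = 2740/19080 = 0.143605…
%ΔP_{bus passes} = (99.5 − 85.7)/avg = 13.8/92.6 = 0.149028…
E_cross = (2740/19080) / (13.8/92.6) = 0.9636…
E_cross > 0 ⇒ the goods are substitutes.

0.96; substitutes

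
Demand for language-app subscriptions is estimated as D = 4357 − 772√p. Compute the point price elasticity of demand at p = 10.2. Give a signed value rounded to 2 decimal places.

-0.65

dD/dp = −772/(2√p) = -120.861. At p = 10.2, D = 1891.43.
Ed = (dD/dp)·(p/D) = (-120.861) × (10.2/1891.43) = -0.6517…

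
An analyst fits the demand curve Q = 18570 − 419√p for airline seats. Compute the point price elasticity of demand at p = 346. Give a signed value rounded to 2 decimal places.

dQ/dp = −419/(2√p) = -11.2628. At p = 346, Q = 10776.1.
Ed = (dQ/dp)·(p/Q) = (-11.2628) × (346/10776.1) = -0.3616…

-0.36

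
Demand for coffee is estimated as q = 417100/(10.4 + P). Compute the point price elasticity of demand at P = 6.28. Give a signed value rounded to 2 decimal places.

-0.38

dq/dP = −417100/(10.4 + P)² = -1499.16. At P = 6.28, q = 25006.
Ed = (dq/dP)·(P/q) = (-1499.16) × (6.28/25006) = -0.3764…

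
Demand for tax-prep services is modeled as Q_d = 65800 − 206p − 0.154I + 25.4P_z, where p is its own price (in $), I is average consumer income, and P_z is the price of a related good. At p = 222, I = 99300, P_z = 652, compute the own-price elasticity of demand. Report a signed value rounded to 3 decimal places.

At the given values, Q_d = 65800 − 206(222) − 0.154(99300) + 25.4(652) = 21336.6.
∂Q_d/∂p = −206.
E = (-206) × (222/21336.6) = -2.14335…

-2.143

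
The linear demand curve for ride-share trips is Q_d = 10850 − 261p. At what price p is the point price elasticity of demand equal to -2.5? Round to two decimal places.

Ed = −261p/(10850 − 261p). Set this equal to -2.5:
261p = 2.5·(10850 − 261p) ⇒ 261p(1 + 2.5) = 2.5·10850
p = 2.5·10850 / (261·3.5) = 29.6934…

29.69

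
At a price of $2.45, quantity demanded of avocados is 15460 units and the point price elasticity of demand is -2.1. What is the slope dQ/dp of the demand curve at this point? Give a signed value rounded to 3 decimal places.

-13251.429

Ed = (dQ/dp)·(p/Q) ⇒ dQ/dp = Ed·Q/p = (-2.1)·15460/2.45 = -13251.42857…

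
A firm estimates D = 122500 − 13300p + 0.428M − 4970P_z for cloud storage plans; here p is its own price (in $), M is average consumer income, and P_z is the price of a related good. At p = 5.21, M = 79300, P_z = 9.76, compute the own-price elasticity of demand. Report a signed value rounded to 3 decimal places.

-1.793

At the given values, D = 122500 − 13300(5.21) + 0.428(79300) − 4970(9.76) = 38640.2.
∂D/∂p = −13300.
E = (-13300) × (5.21/38640.2) = -1.79328…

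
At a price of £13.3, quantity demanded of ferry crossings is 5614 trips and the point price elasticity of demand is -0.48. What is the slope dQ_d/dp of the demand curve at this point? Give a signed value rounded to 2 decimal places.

-202.61

Ed = (dQ_d/dp)·(p/Q_d) ⇒ dQ_d/dp = Ed·Q_d/p = (-0.48)·5614/13.3 = -202.6105…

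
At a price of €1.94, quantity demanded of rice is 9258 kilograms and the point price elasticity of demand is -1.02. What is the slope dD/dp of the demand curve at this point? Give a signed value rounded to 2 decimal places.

Ed = (dD/dp)·(p/D) ⇒ dD/dp = Ed·D/p = (-1.02)·9258/1.94 = -4867.6082…

-4867.61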